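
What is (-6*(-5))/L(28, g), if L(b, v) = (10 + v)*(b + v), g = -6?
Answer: 15/44 ≈ 0.34091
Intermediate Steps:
(-6*(-5))/L(28, g) = (-6*(-5))/((-6)² + 10*28 + 10*(-6) + 28*(-6)) = 30/(36 + 280 - 60 - 168) = 30/88 = 30*(1/88) = 15/44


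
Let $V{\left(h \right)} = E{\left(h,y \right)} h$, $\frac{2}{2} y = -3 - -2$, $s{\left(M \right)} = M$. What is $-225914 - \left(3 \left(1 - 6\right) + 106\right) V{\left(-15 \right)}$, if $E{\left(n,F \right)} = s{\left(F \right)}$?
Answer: $-227279$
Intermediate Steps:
$y = -1$ ($y = -3 - -2 = -3 + 2 = -1$)
$E{\left(n,F \right)} = F$
$V{\left(h \right)} = - h$
$-225914 - \left(3 \left(1 - 6\right) + 106\right) V{\left(-15 \right)} = -225914 - \left(3 \left(1 - 6\right) + 106\right) \left(\left(-1\right) \left(-15\right)\right) = -225914 - \left(3 \left(-5\right) + 106\right) 15 = -225914 - \left(-15 + 106\right) 15 = -225914 - 91 \cdot 15 = -225914 - 1365 = -227279$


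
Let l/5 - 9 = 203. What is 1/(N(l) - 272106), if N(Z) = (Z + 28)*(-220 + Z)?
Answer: 1/641814 ≈ 1.5581e-6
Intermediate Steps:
l = 1060 (l = 45 + 5*203 = 45 + 1015 = 1060)
N(Z) = (-220 + Z)*(28 + Z) (N(Z) = (28 + Z)*(-220 + Z) = (-220 + Z)*(28 + Z))
1/(N(l) - 272106) = 1/((-6160 + 1060² - 192*1060) - 272106) = 1/((-6160 + 1123600 - 203520) - 272106) = 1/(913920 - 272106) = 1/641814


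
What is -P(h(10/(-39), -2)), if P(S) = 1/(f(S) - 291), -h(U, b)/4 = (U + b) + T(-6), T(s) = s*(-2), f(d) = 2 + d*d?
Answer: -1521/1870831 ≈ -0.00081301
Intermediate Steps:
f(d) = 2 + d²
T(s) = -2*s
h(U, b) = -48 - 4*U - 4*b (h(U, b) = -4*((U + b) - 2*(-6)) = -4*((U + b) + 12) = -4*(12 + U + b) = -48 - 4*U - 4*b)
P(S) = 1/(-289 + S²) (P(S) = 1/((2 + S²) - 291) = 1/(-289 + S²))
-P(h(10/(-39), -2)) = -1/(-289 + (-48 - 40/(-39) - 4*(-2))²) = -1/(-289 + (-48 - 40*(-1)/39 + 8)²) = -1/(-289 + (-48 - 4*(-10/39) + 8)²) = -1/(-289 + (-48 + 40/39 + 8)²) = -1/(-289 + (-1520/39)²) = -1/(-289 + 2310400/1521) = -1/1870831/1521 = -1*1521/1870831 = -1521/1870831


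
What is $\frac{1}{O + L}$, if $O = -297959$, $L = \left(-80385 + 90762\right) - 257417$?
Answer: $- \frac{1}{544999} \approx -1.8349 \cdot 10^{-6}$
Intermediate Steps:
$L = -247040$ ($L = 10377 - 257417 = -247040$)
$\frac{1}{O + L} = \frac{1}{-297959 - 247040} = \frac{1}{-544999} = - \frac{1}{544999}$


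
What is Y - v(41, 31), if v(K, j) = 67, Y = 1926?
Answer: 1859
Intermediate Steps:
Y - v(41, 31) = 1926 - 1*67 = 1926 - 67 = 1859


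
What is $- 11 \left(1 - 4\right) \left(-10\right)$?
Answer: $-330$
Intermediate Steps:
$- 11 \left(1 - 4\right) \left(-10\right) = - 11 \left(-3\right) \left(-10\right) = - \left(-33\right) \left(-10\right) = \left(-1\right) 330 = -330$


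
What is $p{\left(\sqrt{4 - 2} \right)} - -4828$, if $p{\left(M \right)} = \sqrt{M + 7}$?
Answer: $4828 + \sqrt{7 + \sqrt{2}} \approx 4830.9$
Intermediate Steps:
$p{\left(M \right)} = \sqrt{7 + M}$
$p{\left(\sqrt{4 - 2} \right)} - -4828 = \sqrt{7 + \sqrt{4 - 2}} - -4828 = \sqrt{7 + \sqrt{2}} + 4828 = 4828 + \sqrt{7 + \sqrt{2}}$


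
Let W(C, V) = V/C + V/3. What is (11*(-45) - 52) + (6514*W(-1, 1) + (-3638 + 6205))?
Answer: -6968/3 ≈ -2322.7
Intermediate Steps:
W(C, V) = V/3 + V/C (W(C, V) = V/C + V*(1/3) = V/C + V/3 = V/3 + V/C)
(11*(-45) - 52) + (6514*W(-1, 1) + (-3638 + 6205)) = (11*(-45) - 52) + (6514*((1/3)*1 + 1/(-1)) + (-3638 + 6205)) = (-495 - 52) + (6514*(1/3 + 1*(-1)) + 2567) = -547 + (6514*(1/3 - 1) + 2567) = -547 + (6514*(-2/3) + 2567) = -547 + (-13028/3 + 2567) = -547 - 5327/3 = -6968/3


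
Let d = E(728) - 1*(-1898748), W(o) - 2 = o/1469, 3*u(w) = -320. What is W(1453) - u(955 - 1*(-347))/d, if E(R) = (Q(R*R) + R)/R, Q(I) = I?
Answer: 25022280601/8370995139 ≈ 2.9892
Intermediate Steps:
u(w) = -320/3 (u(w) = (⅓)*(-320) = -320/3)
E(R) = (R + R²)/R (E(R) = (R*R + R)/R = (R² + R)/R = (R + R²)/R)
W(o) = 2 + o/1469
d = 1899477 (d = (1 + 728) - 1*(-1898748) = 729 + 1898748 = 1899477)
W(1453) - u(955 - 1*(-347))/d = (2 + (1/1469)*1453) - (-320)/(3*1899477) = (2 + 1453/1469) - (-320)/(3*1899477) = 4391/1469 - 1*(-320/5698431) = 4391/1469 + 320/5698431 = 25022280601/8370995139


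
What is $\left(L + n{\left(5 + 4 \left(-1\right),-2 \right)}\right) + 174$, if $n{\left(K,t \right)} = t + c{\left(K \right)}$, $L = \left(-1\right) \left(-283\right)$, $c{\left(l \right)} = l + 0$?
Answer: $456$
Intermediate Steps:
$c{\left(l \right)} = l$
$L = 283$
$n{\left(K,t \right)} = K + t$ ($n{\left(K,t \right)} = t + K = K + t$)
$\left(L + n{\left(5 + 4 \left(-1\right),-2 \right)}\right) + 174 = \left(283 + \left(\left(5 + 4 \left(-1\right)\right) - 2\right)\right) + 174 = \left(283 + \left(\left(5 - 4\right) - 2\right)\right) + 174 = \left(283 + \left(1 - 2\right)\right) + 174 = \left(283 - 1\right) + 174 = 282 + 174 = 456$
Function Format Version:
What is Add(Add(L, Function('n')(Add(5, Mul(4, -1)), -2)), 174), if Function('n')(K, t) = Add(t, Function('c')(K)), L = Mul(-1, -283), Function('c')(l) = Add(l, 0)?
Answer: 456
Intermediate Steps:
Function('c')(l) = l
L = 283
Function('n')(K, t) = Add(K, t) (Function('n')(K, t) = Add(t, K) = Add(K, t))
Add(Add(L, Function('n')(Add(5, Mul(4, -1)), -2)), 174) = Add(Add(283, Add(Add(5, Mul(4, -1)), -2)), 174) = Add(Add(283, Add(Add(5, -4), -2)), 174) = Add(Add(283, Add(1, -2)), 174) = Add(Add(283, -1), 174) = Add(282, 174) = 456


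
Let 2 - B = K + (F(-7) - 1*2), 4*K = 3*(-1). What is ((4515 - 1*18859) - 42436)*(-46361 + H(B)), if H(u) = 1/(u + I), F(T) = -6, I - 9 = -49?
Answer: 307988403980/117 ≈ 2.6324e+9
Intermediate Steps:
I = -40 (I = 9 - 49 = -40)
K = -¾ (K = (3*(-1))/4 = (¼)*(-3) = -¾ ≈ -0.75000)
B = 43/4 (B = 2 - (-¾ + (-6 - 1*2)) = 2 - (-¾ + (-6 - 2)) = 2 - (-¾ - 8) = 2 - 1*(-35/4) = 2 + 35/4 = 43/4 ≈ 10.750)
H(u) = 1/(-40 + u) (H(u) = 1/(u - 40) = 1/(-40 + u))
((4515 - 1*18859) - 42436)*(-46361 + H(B)) = ((4515 - 1*18859) - 42436)*(-46361 + 1/(-40 + 43/4)) = ((4515 - 18859) - 42436)*(-46361 + 1/(-117/4)) = (-14344 - 42436)*(-46361 - 4/117) = -56780*(-5424241/117) = 307988403980/117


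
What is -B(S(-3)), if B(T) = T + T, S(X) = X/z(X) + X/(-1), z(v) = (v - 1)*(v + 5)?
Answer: -27/4 ≈ -6.7500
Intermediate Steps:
z(v) = (-1 + v)*(5 + v)
S(X) = -X + X/(-5 + X² + 4*X) (S(X) = X/(-5 + X² + 4*X) + X/(-1) = X/(-5 + X² + 4*X) + X*(-1) = X/(-5 + X² + 4*X) - X = -X + X/(-5 + X² + 4*X))
B(T) = 2*T
-B(S(-3)) = -2*(-3*(6 - 1*(-3)² - 4*(-3))/(-5 + (-3)² + 4*(-3))) = -2*(-3*(6 - 1*9 + 12)/(-5 + 9 - 12)) = -2*(-3*(6 - 9 + 12)/(-8)) = -2*(-3*(-⅛)*9) = -2*27/8 = -1*27/4 = -27/4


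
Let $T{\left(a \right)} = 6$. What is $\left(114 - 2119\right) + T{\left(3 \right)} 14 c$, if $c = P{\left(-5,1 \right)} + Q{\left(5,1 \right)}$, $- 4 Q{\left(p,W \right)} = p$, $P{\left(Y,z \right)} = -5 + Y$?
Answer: $-2950$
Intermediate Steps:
$Q{\left(p,W \right)} = - \frac{p}{4}$
$c = - \frac{45}{4}$ ($c = \left(-5 - 5\right) - \frac{5}{4} = -10 - \frac{5}{4} = - \frac{45}{4} \approx -11.25$)
$\left(114 - 2119\right) + T{\left(3 \right)} 14 c = \left(114 - 2119\right) + 6 \cdot 14 \left(- \frac{45}{4}\right) = \left(114 - 2119\right) + 84 \left(- \frac{45}{4}\right) = -2005 - 945 = -2950$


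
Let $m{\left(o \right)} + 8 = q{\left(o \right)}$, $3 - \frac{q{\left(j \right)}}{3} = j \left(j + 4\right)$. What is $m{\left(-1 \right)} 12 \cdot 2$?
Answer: $240$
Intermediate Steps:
$q{\left(j \right)} = 9 - 3 j \left(4 + j\right)$ ($q{\left(j \right)} = 9 - 3 j \left(j + 4\right) = 9 - 3 j \left(4 + j\right)$)
$m{\left(o \right)} = 1 - 12 o - 3 o^{2}$ ($m{\left(o \right)} = -8 - \left(-9 + 3 o^{2} + 12 o\right) = 1 - 12 o - 3 o^{2}$)
$m{\left(-1 \right)} 12 \cdot 2 = \left(1 - -12 - 3 \left(-1\right)^{2}\right) 12 \cdot 2 = \left(1 + 12 - 3\right) 12 \cdot 2 = 10 \cdot 12 \cdot 2 = 120 \cdot 2 = 240$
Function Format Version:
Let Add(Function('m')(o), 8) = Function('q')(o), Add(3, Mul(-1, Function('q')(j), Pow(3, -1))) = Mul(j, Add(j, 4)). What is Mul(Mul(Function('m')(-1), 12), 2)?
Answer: 240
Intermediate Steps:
Function('q')(j) = Add(9, Mul(-3, j, Add(4, j))) (Function('q')(j) = Add(9, Mul(-3, Mul(j, Add(j, 4)))) = Add(9, Mul(-3, Mul(j, Add(4, j)))) = Add(9, Mul(-3, j, Add(4, j))))
Function('m')(o) = Add(1, Mul(-12, o), Mul(-3, Pow(o, 2))) (Function('m')(o) = Add(-8, Add(9, Mul(-12, o), Mul(-3, Pow(o, 2)))) = Add(1, Mul(-12, o), Mul(-3, Pow(o, 2))))
Mul(Mul(Function('m')(-1), 12), 2) = Mul(Mul(Add(1, Mul(-12, -1), Mul(-3, Pow(-1, 2))), 12), 2) = Mul(Mul(Add(1, 12, Mul(-3, 1)), 12), 2) = Mul(Mul(Add(1, 12, -3), 12), 2) = Mul(Mul(10, 12), 2) = Mul(120, 2) = 240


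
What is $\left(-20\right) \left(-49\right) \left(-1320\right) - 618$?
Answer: $-1294218$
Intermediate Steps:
$\left(-20\right) \left(-49\right) \left(-1320\right) - 618 = 980 \left(-1320\right) - 618 = -1293600 - 618 = -1294218$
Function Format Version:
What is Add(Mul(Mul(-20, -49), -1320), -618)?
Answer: -1294218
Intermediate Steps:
Add(Mul(Mul(-20, -49), -1320), -618) = Add(Mul(980, -1320), -618) = Add(-1293600, -618) = -1294218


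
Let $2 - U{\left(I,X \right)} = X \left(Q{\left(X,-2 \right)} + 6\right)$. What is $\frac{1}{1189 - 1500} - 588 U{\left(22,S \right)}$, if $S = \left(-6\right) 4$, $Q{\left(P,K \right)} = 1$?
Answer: $- \frac{31087561}{311} \approx -99960.0$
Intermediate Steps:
$S = -24$
$U{\left(I,X \right)} = 2 - 7 X$ ($U{\left(I,X \right)} = 2 - X \left(1 + 6\right) = 2 - X 7 = 2 - 7 X$)
$\frac{1}{1189 - 1500} - 588 U{\left(22,S \right)} = \frac{1}{1189 - 1500} - 588 \left(2 - -168\right) = \frac{1}{-311} - 588 \left(2 + 168\right) = - \frac{1}{311} - 99960 = - \frac{31087561}{311}$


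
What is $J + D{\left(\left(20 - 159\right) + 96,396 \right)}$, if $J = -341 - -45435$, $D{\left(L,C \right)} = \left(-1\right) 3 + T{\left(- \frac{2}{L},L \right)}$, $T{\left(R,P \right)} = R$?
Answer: $\frac{1938915}{43} \approx 45091.0$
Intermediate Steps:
$D{\left(L,C \right)} = -3 - \frac{2}{L}$ ($D{\left(L,C \right)} = \left(-1\right) 3 - \frac{2}{L} = -3 - \frac{2}{L}$)
$J = 45094$ ($J = -341 + 45435 = 45094$)
$J + D{\left(\left(20 - 159\right) + 96,396 \right)} = 45094 - \left(3 + \frac{2}{\left(20 - 159\right) + 96}\right) = 45094 - \left(3 + \frac{2}{-139 + 96}\right) = 45094 - \left(3 + \frac{2}{-43}\right) = 45094 - \frac{127}{43} = \frac{1938915}{43}$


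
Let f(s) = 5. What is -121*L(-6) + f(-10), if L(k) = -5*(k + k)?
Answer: -7255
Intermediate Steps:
L(k) = -10*k
-121*L(-6) + f(-10) = -(-1210)*(-6) + 5 = -121*60 + 5 = -7260 + 5 = -7255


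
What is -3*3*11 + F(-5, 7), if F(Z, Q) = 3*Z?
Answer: -114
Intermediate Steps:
-3*3*11 + F(-5, 7) = -3*3*11 + 3*(-5) = -9*11 - 15 = -99 - 15 = -114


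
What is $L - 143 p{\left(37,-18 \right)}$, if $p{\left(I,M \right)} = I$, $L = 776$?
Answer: $-4515$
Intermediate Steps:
$L - 143 p{\left(37,-18 \right)} = 776 - 5291 = -4515$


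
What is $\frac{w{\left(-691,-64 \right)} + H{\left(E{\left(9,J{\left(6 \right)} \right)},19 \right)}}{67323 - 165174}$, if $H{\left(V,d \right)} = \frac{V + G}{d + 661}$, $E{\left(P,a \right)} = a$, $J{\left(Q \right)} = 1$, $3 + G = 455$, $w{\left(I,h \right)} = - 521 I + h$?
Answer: $- \frac{244764413}{66538680} \approx -3.6785$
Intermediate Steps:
$w{\left(I,h \right)} = h - 521 I$
$G = 452$ ($G = -3 + 455 = 452$)
$H{\left(V,d \right)} = \frac{452 + V}{661 + d}$ ($H{\left(V,d \right)} = \frac{V + 452}{d + 661} = \frac{452 + V}{661 + d}$)
$\frac{w{\left(-691,-64 \right)} + H{\left(E{\left(9,J{\left(6 \right)} \right)},19 \right)}}{67323 - 165174} = \frac{\left(-64 - -360011\right) + \frac{452 + 1}{661 + 19}}{67323 - 165174} = \frac{\left(-64 + 360011\right) + \frac{1}{680} \cdot 453}{-97851} = \left(359947 + \frac{1}{680} \cdot 453\right) \left(- \frac{1}{97851}\right) = \left(359947 + \frac{453}{680}\right) \left(- \frac{1}{97851}\right) = \frac{244764413}{680} \left(- \frac{1}{97851}\right) = - \frac{244764413}{66538680}$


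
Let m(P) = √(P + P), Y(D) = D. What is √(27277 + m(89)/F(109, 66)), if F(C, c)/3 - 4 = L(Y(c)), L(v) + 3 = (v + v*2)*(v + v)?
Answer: √(167706767790117 + 78411*√178)/78411 ≈ 165.16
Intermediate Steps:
m(P) = √2*√P (m(P) = √(2*P) = √2*√P)
L(v) = -3 + 6*v² (L(v) = -3 + (v + v*2)*(v + v) = -3 + (v + 2*v)*(2*v) = -3 + (3*v)*(2*v) = -3 + 6*v²)
F(C, c) = 3 + 18*c² (F(C, c) = 12 + 3*(-3 + 6*c²) = 12 + (-9 + 18*c²) = 3 + 18*c²)
√(27277 + m(89)/F(109, 66)) = √(27277 + (√2*√89)/(3 + 18*66²)) = √(27277 + √178/(3 + 18*4356)) = √(27277 + √178/(3 + 78408)) = √(27277 + √178/78411)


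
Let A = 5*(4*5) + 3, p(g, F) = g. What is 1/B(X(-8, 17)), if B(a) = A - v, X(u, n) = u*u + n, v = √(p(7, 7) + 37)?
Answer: 103/10565 + 2*√11/10565 ≈ 0.010377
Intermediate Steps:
v = 2*√11 (v = √(7 + 37) = √44 = 2*√11 ≈ 6.6332)
A = 103 (A = 5*20 + 3 = 100 + 3 = 103)
X(u, n) = n + u² (X(u, n) = u² + n = n + u²)
B(a) = 103 - 2*√11
1/B(X(-8, 17)) = 1/(103 - 2*√11)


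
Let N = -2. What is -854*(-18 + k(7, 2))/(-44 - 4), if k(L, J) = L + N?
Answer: -5551/24 ≈ -231.29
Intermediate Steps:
k(L, J) = -2 + L (k(L, J) = L - 2 = -2 + L)
-854*(-18 + k(7, 2))/(-44 - 4) = -854*(-18 + (-2 + 7))/(-44 - 4) = -854*(-18 + 5)/(-48) = -(-11102)*(-1)/48 = -854*13/48 = -5551/24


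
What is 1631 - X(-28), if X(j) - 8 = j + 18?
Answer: 1633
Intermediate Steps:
X(j) = 26 + j (X(j) = 8 + (j + 18) = 8 + (18 + j) = 26 + j)
1631 - X(-28) = 1631 - (26 - 28) = 1631 - 1*(-2) = 1631 + 2 = 1633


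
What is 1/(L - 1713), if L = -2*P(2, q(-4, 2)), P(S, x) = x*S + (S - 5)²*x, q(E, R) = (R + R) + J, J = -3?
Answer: -1/1735 ≈ -0.00057637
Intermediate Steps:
q(E, R) = -3 + 2*R (q(E, R) = (R + R) - 3 = 2*R - 3 = -3 + 2*R)
P(S, x) = S*x + x*(-5 + S)² (P(S, x) = S*x + (-5 + S)²*x = S*x + x*(-5 + S)²)
L = -22 (L = -2*(-3 + 2*2)*(2 + (-5 + 2)²) = -2*(-3 + 4)*(2 + (-3)²) = -2*(2 + 9) = -2*11 = -22)
1/(L - 1713) = 1/(-22 - 1713) = 1/(-1735) = -1/1735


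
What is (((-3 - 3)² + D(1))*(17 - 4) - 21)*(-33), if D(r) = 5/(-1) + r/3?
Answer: -12749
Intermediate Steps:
D(r) = -5 + r/3 (D(r) = 5*(-1) + r*(⅓) = -5 + r/3)
(((-3 - 3)² + D(1))*(17 - 4) - 21)*(-33) = (((-3 - 3)² + (-5 + (⅓)*1))*(17 - 4) - 21)*(-33) = (((-6)² + (-5 + ⅓))*13 - 21)*(-33) = ((36 - 14/3)*13 - 21)*(-33) = ((94/3)*13 - 21)*(-33) = (1222/3 - 21)*(-33) = (1159/3)*(-33) = -12749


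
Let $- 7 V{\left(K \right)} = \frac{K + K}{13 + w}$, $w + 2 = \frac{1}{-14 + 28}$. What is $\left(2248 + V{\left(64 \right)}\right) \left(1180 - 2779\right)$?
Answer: $- \frac{556746216}{155} \approx -3.5919 \cdot 10^{6}$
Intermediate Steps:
$w = - \frac{27}{14}$ ($w = -2 + \frac{1}{-14 + 28} = -2 + \frac{1}{14} = - \frac{27}{14} \approx -1.9286$)
$V{\left(K \right)} = - \frac{4 K}{155}$ ($V{\left(K \right)} = - \frac{\left(K + K\right) \frac{1}{13 - \frac{27}{14}}}{7} = - \frac{2 K \frac{1}{\frac{155}{14}}}{7} = - \frac{2 K \frac{14}{155}}{7} = - \frac{\frac{28}{155} K}{7} = - \frac{4 K}{155}$)
$\left(2248 + V{\left(64 \right)}\right) \left(1180 - 2779\right) = \left(2248 - \frac{256}{155}\right) \left(1180 - 2779\right) = \left(2248 - \frac{256}{155}\right) \left(-1599\right) = \frac{348184}{155} \left(-1599\right) = - \frac{556746216}{155}$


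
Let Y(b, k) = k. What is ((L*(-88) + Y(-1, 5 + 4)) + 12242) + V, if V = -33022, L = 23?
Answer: -22795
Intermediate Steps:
((L*(-88) + Y(-1, 5 + 4)) + 12242) + V = ((23*(-88) + (5 + 4)) + 12242) - 33022 = ((-2024 + 9) + 12242) - 33022 = (-2015 + 12242) - 33022 = 10227 - 33022 = -22795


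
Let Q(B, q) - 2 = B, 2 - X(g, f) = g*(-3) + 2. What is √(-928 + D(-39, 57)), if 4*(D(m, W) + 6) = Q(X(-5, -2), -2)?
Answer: I*√3749/2 ≈ 30.615*I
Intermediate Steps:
X(g, f) = 3*g (X(g, f) = 2 - (g*(-3) + 2) = 2 - (-3*g + 2) = 2 - (2 - 3*g) = 2 + (-2 + 3*g) = 3*g)
Q(B, q) = 2 + B
D(m, W) = -37/4 (D(m, W) = -6 + (2 + 3*(-5))/4 = -6 + (2 - 15)/4 = -6 + (¼)*(-13) = -6 - 13/4 = -37/4)
√(-928 + D(-39, 57)) = √(-928 - 37/4) = √(-3749/4) = I*√3749/2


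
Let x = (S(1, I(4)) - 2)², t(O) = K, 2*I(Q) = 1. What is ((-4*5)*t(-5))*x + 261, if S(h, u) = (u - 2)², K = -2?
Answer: 527/2 ≈ 263.50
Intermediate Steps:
I(Q) = ½ (I(Q) = (½)*1 = ½)
S(h, u) = (-2 + u)²
t(O) = -2
x = 1/16 (x = ((-2 + ½)² - 2)² = ((-3/2)² - 2)² = (9/4 - 2)² = (¼)² = 1/16 ≈ 0.062500)
((-4*5)*t(-5))*x + 261 = (-4*5*(-2))*(1/16) + 261 = -20*(-2)*(1/16) + 261 = 40*(1/16) + 261 = 5/2 + 261 = 527/2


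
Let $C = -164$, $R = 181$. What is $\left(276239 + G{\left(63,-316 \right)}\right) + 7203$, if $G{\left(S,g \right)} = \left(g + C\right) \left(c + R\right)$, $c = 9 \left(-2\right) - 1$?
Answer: $205682$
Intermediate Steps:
$c = -19$ ($c = -18 - 1 = -19$)
$G{\left(S,g \right)} = -26568 + 162 g$ ($G{\left(S,g \right)} = \left(g - 164\right) \left(-19 + 181\right) = \left(-164 + g\right) 162 = -26568 + 162 g$)
$\left(276239 + G{\left(63,-316 \right)}\right) + 7203 = \left(276239 + \left(-26568 + 162 \left(-316\right)\right)\right) + 7203 = \left(276239 - 77760\right) + 7203 = 198479 + 7203 = 205682$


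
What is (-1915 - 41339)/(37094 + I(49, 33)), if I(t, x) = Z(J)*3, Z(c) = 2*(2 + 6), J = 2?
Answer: -21627/18571 ≈ -1.1646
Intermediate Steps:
Z(c) = 16 (Z(c) = 2*8 = 16)
I(t, x) = 48 (I(t, x) = 16*3 = 48)
(-1915 - 41339)/(37094 + I(49, 33)) = (-1915 - 41339)/(37094 + 48) = -43254/37142 = -43254*1/37142 = -21627/18571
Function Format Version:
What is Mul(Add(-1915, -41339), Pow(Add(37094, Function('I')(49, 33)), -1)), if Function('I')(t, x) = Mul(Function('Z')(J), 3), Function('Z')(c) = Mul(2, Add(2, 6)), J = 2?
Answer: Rational(-21627, 18571) ≈ -1.1646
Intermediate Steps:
Function('Z')(c) = 16 (Function('Z')(c) = Mul(2, 8) = 16)
Function('I')(t, x) = 48 (Function('I')(t, x) = Mul(16, 3) = 48)
Mul(Add(-1915, -41339), Pow(Add(37094, Function('I')(49, 33)), -1)) = Mul(Add(-1915, -41339), Pow(Add(37094, 48), -1)) = Mul(-43254, Pow(37142, -1)) = Mul(-43254, Rational(1, 37142)) = Rational(-21627, 18571)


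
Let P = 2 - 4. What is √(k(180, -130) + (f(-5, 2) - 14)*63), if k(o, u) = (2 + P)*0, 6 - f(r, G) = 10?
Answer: 9*I*√14 ≈ 33.675*I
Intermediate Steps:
P = -2
f(r, G) = -4 (f(r, G) = 6 - 1*10 = 6 - 10 = -4)
k(o, u) = 0 (k(o, u) = (2 - 2)*0 = 0*0 = 0)
√(k(180, -130) + (f(-5, 2) - 14)*63) = √(0 + (-4 - 14)*63) = √(0 - 18*63) = √(0 - 1134) = √(-1134) = 9*I*√14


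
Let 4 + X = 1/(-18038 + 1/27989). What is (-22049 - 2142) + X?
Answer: -12215222760284/504865581 ≈ -24195.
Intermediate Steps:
X = -2019490313/504865581 (X = -4 + 1/(-18038 + 1/27989) = -4 + 1/(-504865581/27989) = -4 - 27989/504865581 = -2019490313/504865581 ≈ -4.0001)
(-22049 - 2142) + X = (-22049 - 2142) - 2019490313/504865581 = -24191 - 2019490313/504865581 = -12215222760284/504865581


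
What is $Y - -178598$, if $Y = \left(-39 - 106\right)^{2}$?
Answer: $199623$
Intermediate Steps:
$Y = 21025$ ($Y = \left(-145\right)^{2} = 21025$)
$Y - -178598 = 21025 - -178598 = 21025 + 178598 = 199623$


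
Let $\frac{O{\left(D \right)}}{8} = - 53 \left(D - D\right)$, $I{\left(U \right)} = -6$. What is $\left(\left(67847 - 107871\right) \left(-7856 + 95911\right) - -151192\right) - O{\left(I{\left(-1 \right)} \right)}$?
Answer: $-3524162128$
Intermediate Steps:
$O{\left(D \right)} = 0$ ($O{\left(D \right)} = 8 \left(- 53 \left(D - D\right)\right) = 8 \left(\left(-53\right) 0\right) = 8 \cdot 0 = 0$)
$\left(\left(67847 - 107871\right) \left(-7856 + 95911\right) - -151192\right) - O{\left(I{\left(-1 \right)} \right)} = \left(\left(67847 - 107871\right) \left(-7856 + 95911\right) - -151192\right) - 0 = \left(\left(-40024\right) 88055 + 151192\right) + 0 = \left(-3524313320 + 151192\right) + 0 = -3524162128 + 0 = -3524162128$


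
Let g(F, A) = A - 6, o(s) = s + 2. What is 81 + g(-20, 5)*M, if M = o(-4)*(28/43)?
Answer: 3539/43 ≈ 82.302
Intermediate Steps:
o(s) = 2 + s
g(F, A) = -6 + A
M = -56/43 (M = (2 - 4)*(28/43) = -56/43 ≈ -1.3023)
81 + g(-20, 5)*M = 81 + (-6 + 5)*(-56/43) = 81 - 1*(-56/43) = 81 + 56/43 = 3539/43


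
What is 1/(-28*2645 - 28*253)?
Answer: -1/81144 ≈ -1.2324e-5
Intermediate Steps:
1/(-28*2645 - 28*253) = 1/(-74060 - 7084) = 1/(-81144) = -1/81144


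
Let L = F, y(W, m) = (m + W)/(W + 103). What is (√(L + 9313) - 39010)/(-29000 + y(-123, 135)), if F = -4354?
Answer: 195050/145003 - 15*√551/145003 ≈ 1.3427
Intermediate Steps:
y(W, m) = (W + m)/(103 + W)
L = -4354
(√(L + 9313) - 39010)/(-29000 + y(-123, 135)) = (√(-4354 + 9313) - 39010)/(-29000 + (-123 + 135)/(103 - 123)) = (√4959 - 39010)/(-29000 + 12/(-20)) = (3*√551 - 39010)/(-29000 - 1/20*12) = (-39010 + 3*√551)/(-29000 - ⅗) = (-39010 + 3*√551)/(-145003/5) = (-39010 + 3*√551)*(-5/145003) = 195050/145003 - 15*√551/145003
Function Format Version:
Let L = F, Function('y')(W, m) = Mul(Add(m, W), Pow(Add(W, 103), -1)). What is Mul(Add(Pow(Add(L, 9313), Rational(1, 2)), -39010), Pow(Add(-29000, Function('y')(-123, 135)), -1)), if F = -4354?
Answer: Add(Rational(195050, 145003), Mul(Rational(-15, 145003), Pow(551, Rational(1, 2)))) ≈ 1.3427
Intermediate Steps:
Function('y')(W, m) = Mul(Pow(Add(103, W), -1), Add(W, m)) (Function('y')(W, m) = Mul(Add(W, m), Pow(Add(103, W), -1)) = Mul(Pow(Add(103, W), -1), Add(W, m)))
L = -4354
Mul(Add(Pow(Add(L, 9313), Rational(1, 2)), -39010), Pow(Add(-29000, Function('y')(-123, 135)), -1)) = Mul(Add(Pow(Add(-4354, 9313), Rational(1, 2)), -39010), Pow(Add(-29000, Mul(Pow(Add(103, -123), -1), Add(-123, 135))), -1)) = Mul(Add(Pow(4959, Rational(1, 2)), -39010), Pow(Add(-29000, Mul(Pow(-20, -1), 12)), -1)) = Mul(Add(Mul(3, Pow(551, Rational(1, 2))), -39010), Pow(Add(-29000, Mul(Rational(-1, 20), 12)), -1)) = Mul(Add(-39010, Mul(3, Pow(551, Rational(1, 2)))), Pow(Add(-29000, Rational(-3, 5)), -1)) = Mul(Add(-39010, Mul(3, Pow(551, Rational(1, 2)))), Pow(Rational(-145003, 5), -1)) = Mul(Add(-39010, Mul(3, Pow(551, Rational(1, 2)))), Rational(-5, 145003)) = Add(Rational(195050, 145003), Mul(Rational(-15, 145003), Pow(551, Rational(1, 2))))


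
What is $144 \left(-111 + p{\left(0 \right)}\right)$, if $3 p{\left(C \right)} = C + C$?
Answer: $-15984$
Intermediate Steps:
$p{\left(C \right)} = \frac{2 C}{3}$ ($p{\left(C \right)} = \frac{C + C}{3} = \frac{2 C}{3}$)
$144 \left(-111 + p{\left(0 \right)}\right) = 144 \left(-111 + \frac{2}{3} \cdot 0\right) = 144 \left(-111 + 0\right) = 144 \left(-111\right) = -15984$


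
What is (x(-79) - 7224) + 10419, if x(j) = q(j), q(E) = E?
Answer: 3116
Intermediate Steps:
x(j) = j
(x(-79) - 7224) + 10419 = (-79 - 7224) + 10419 = -7303 + 10419 = 3116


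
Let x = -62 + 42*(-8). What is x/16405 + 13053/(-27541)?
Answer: -225095783/451810105 ≈ -0.49821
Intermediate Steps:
x = -398 (x = -62 - 336 = -398)
x/16405 + 13053/(-27541) = -398/16405 + 13053/(-27541) = -398*1/16405 + 13053*(-1/27541) = -398/16405 - 13053/27541 = -225095783/451810105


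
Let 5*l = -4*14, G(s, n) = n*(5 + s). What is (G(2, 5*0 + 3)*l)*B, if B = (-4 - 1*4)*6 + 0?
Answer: 56448/5 ≈ 11290.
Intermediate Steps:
l = -56/5 (l = (-4*14)/5 = (⅕)*(-56) = -56/5 ≈ -11.200)
B = -48 (B = (-4 - 4)*6 + 0 = -8*6 + 0 = -48 + 0 = -48)
(G(2, 5*0 + 3)*l)*B = (((5*0 + 3)*(5 + 2))*(-56/5))*(-48) = (((0 + 3)*7)*(-56/5))*(-48) = ((3*7)*(-56/5))*(-48) = (21*(-56/5))*(-48) = -1176/5*(-48) = 56448/5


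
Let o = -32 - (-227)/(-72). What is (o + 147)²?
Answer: 64850809/5184 ≈ 12510.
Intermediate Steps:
o = -2531/72 (o = -32 - (-227)*(-1)/72 = -32 - 1*227/72 = -32 - 227/72 = -2531/72 ≈ -35.153)
(o + 147)² = (-2531/72 + 147)² = (8053/72)² = 64850809/5184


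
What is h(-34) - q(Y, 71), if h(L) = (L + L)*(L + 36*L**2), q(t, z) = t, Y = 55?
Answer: -2827631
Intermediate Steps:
h(L) = 2*L*(L + 36*L**2) (h(L) = (2*L)*(L + 36*L**2) = 2*L*(L + 36*L**2))
h(-34) - q(Y, 71) = (-34)**2*(2 + 72*(-34)) - 1*55 = 1156*(2 - 2448) - 55 = 1156*(-2446) - 55 = -2827576 - 55 = -2827631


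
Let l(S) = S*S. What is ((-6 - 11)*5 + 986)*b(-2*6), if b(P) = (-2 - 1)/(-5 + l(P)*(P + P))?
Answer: 2703/3461 ≈ 0.78099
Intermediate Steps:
l(S) = S²
b(P) = -3/(-5 + 2*P³) (b(P) = (-2 - 1)/(-5 + P²*(P + P)) = -3/(-5 + P²*(2*P)) = -3/(-5 + 2*P³))
((-6 - 11)*5 + 986)*b(-2*6) = ((-6 - 11)*5 + 986)*(-3/(-5 + 2*(-2*6)³)) = (-17*5 + 986)*(-3/(-5 + 2*(-12)³)) = (-85 + 986)*(-3/(-5 + 2*(-1728))) = 901*(-3/(-5 - 3456)) = 901*(-3/(-3461)) = 901*(-3*(-1/3461)) = 901*(3/3461) = 2703/3461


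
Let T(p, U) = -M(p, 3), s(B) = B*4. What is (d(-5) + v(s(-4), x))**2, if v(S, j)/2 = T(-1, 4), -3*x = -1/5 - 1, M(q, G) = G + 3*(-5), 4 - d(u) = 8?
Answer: 400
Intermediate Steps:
d(u) = -4 (d(u) = 4 - 1*8 = 4 - 8 = -4)
M(q, G) = -15 + G (M(q, G) = G - 15 = -15 + G)
s(B) = 4*B
x = 2/5 (x = -(-1/5 - 1)/3 = -1/3*(-6/5) = 2/5 ≈ 0.40000)
T(p, U) = 12 (T(p, U) = -(-15 + 3) = -1*(-12) = 12)
v(S, j) = 24 (v(S, j) = 2*12 = 24)
(d(-5) + v(s(-4), x))**2 = (-4 + 24)**2 = 20**2 = 400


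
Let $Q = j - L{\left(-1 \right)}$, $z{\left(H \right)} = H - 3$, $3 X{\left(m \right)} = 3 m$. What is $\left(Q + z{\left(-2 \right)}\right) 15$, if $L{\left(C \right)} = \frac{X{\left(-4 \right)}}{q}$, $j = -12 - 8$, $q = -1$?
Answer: $-435$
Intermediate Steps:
$j = -20$ ($j = -12 - 8 = -20$)
$X{\left(m \right)} = m$ ($X{\left(m \right)} = \frac{3 m}{3} = m$)
$z{\left(H \right)} = -3 + H$
$L{\left(C \right)} = 4$ ($L{\left(C \right)} = - \frac{4}{-1} = \left(-4\right) \left(-1\right) = 4$)
$Q = -24$ ($Q = -20 - 4 = -24$)
$\left(Q + z{\left(-2 \right)}\right) 15 = \left(-24 - 5\right) 15 = \left(-29\right) 15 = -435$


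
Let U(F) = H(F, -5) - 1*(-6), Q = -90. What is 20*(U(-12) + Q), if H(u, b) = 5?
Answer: -1580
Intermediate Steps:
U(F) = 11 (U(F) = 5 - 1*(-6) = 5 + 6 = 11)
20*(U(-12) + Q) = 20*(11 - 90) = 20*(-79) = -1580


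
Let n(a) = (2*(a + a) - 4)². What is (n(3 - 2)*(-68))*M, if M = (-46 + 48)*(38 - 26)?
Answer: 0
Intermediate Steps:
n(a) = (-4 + 4*a)² (n(a) = (2*(2*a) - 4)² = (4*a - 4)² = (-4 + 4*a)²)
M = 24 (M = 2*12 = 24)
(n(3 - 2)*(-68))*M = ((16*(-1 + (3 - 2))²)*(-68))*24 = ((16*(-1 + 1)²)*(-68))*24 = ((16*0²)*(-68))*24 = ((16*0)*(-68))*24 = (0*(-68))*24 = 0*24 = 0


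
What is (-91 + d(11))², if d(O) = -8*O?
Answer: 32041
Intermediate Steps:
(-91 + d(11))² = (-91 - 8*11)² = (-91 - 88)² = (-179)² = 32041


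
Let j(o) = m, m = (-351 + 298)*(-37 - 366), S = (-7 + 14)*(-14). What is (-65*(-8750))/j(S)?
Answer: 43750/1643 ≈ 26.628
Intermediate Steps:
S = -98 (S = 7*(-14) = -98)
m = 21359 (m = -53*(-403) = 21359)
j(o) = 21359
(-65*(-8750))/j(S) = -65*(-8750)/21359 = 568750*(1/21359) = 43750/1643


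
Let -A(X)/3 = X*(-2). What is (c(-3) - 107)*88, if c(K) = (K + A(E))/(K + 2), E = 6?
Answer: -12320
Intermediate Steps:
A(X) = 6*X (A(X) = -3*X*(-2) = -(-6)*X = 6*X)
c(K) = (36 + K)/(2 + K) (c(K) = (K + 6*6)/(K + 2) = (K + 36)/(2 + K) = (36 + K)/(2 + K))
(c(-3) - 107)*88 = ((36 - 3)/(2 - 3) - 107)*88 = (33/(-1) - 107)*88 = (-1*33 - 107)*88 = (-33 - 107)*88 = -140*88 = -12320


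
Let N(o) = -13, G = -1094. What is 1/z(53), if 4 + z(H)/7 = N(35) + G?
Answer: -1/7777 ≈ -0.00012858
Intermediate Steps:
z(H) = -7777 (z(H) = -28 + 7*(-13 - 1094) = -28 + 7*(-1107) = -28 - 7749 = -7777)
1/z(53) = 1/(-7777) = -1/7777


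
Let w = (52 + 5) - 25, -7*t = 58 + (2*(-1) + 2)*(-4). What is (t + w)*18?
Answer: 2988/7 ≈ 426.86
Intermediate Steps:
t = -58/7 (t = -(58 + (2*(-1) + 2)*(-4))/7 = -(58 + (-2 + 2)*(-4))/7 = -(58 + 0*(-4))/7 = -(58 + 0)/7 = -⅐*58 = -58/7 ≈ -8.2857)
w = 32 (w = 57 - 25 = 32)
(t + w)*18 = (-58/7 + 32)*18 = (166/7)*18 = 2988/7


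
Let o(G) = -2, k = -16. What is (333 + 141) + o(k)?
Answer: 472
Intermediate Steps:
(333 + 141) + o(k) = (333 + 141) - 2 = 474 - 2 = 472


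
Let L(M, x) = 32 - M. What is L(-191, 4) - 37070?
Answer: -36847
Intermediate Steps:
L(-191, 4) - 37070 = (32 - 1*(-191)) - 37070 = (32 + 191) - 37070 = 223 - 37070 = -36847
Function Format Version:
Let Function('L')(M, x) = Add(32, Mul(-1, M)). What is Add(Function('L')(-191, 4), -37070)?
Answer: -36847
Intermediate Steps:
Add(Function('L')(-191, 4), -37070) = Add(Add(32, Mul(-1, -191)), -37070) = Add(Add(32, 191), -37070) = Add(223, -37070) = -36847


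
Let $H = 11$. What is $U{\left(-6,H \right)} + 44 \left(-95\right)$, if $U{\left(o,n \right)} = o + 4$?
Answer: $-4182$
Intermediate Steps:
$U{\left(o,n \right)} = 4 + o$
$U{\left(-6,H \right)} + 44 \left(-95\right) = \left(4 - 6\right) + 44 \left(-95\right) = -2 - 4180 = -4182$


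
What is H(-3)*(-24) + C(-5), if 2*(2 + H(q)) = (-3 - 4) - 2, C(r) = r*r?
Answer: 181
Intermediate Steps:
C(r) = r²
H(q) = -13/2 (H(q) = -2 + ((-3 - 4) - 2)/2 = -2 + (-7 - 2)/2 = -2 + (½)*(-9) = -2 - 9/2 = -13/2)
H(-3)*(-24) + C(-5) = -13/2*(-24) + (-5)² = 156 + 25 = 181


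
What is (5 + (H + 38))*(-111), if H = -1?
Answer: -4662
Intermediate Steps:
(5 + (H + 38))*(-111) = (5 + (-1 + 38))*(-111) = (5 + 37)*(-111) = 42*(-111) = -4662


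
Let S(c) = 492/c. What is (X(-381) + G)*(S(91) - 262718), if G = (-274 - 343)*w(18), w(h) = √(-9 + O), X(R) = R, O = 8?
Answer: 9108508326/91 + 14750523982*I/91 ≈ 1.0009e+8 + 1.6209e+8*I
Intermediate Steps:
w(h) = I (w(h) = √(-9 + 8) = √(-1) = I)
G = -617*I (G = (-274 - 343)*I = -617*I ≈ -617.0*I)
(X(-381) + G)*(S(91) - 262718) = (-381 - 617*I)*(492/91 - 262718) = (-381 - 617*I)*(-23906846/91) = 9108508326/91 + 14750523982*I/91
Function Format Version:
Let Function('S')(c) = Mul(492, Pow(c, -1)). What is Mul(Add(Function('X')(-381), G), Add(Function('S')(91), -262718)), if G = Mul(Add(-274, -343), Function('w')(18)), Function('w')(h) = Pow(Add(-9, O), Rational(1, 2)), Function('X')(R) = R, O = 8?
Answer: Add(Rational(9108508326, 91), Mul(Rational(14750523982, 91), I)) ≈ Add(1.0009e+8, Mul(1.6209e+8, I))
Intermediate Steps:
Function('w')(h) = I (Function('w')(h) = Pow(Add(-9, 8), Rational(1, 2)) = Pow(-1, Rational(1, 2)) = I)
G = Mul(-617, I) (G = Mul(Add(-274, -343), I) = Mul(-617, I) ≈ Mul(-617.00, I))
Mul(Add(Function('X')(-381), G), Add(Function('S')(91), -262718)) = Mul(Add(-381, Mul(-617, I)), Add(Mul(492, Pow(91, -1)), -262718)) = Mul(Add(-381, Mul(-617, I)), Add(Mul(492, Rational(1, 91)), -262718)) = Mul(Add(-381, Mul(-617, I)), Add(Rational(492, 91), -262718)) = Mul(Add(-381, Mul(-617, I)), Rational(-23906846, 91)) = Add(Rational(9108508326, 91), Mul(Rational(14750523982, 91), I))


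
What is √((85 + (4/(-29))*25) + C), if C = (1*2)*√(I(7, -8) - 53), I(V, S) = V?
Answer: √(68585 + 1682*I*√46)/29 ≈ 9.0616 + 0.74847*I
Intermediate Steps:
C = 2*I*√46 (C = (1*2)*√(7 - 53) = 2*√(-46) = 2*(I*√46) = 2*I*√46 ≈ 13.565*I)
√((85 + (4/(-29))*25) + C) = √((85 + (4/(-29))*25) + 2*I*√46) = √((85 + (4*(-1/29))*25) + 2*I*√46) = √((85 - 4/29*25) + 2*I*√46) = √((85 - 100/29) + 2*I*√46) = √(2365/29 + 2*I*√46)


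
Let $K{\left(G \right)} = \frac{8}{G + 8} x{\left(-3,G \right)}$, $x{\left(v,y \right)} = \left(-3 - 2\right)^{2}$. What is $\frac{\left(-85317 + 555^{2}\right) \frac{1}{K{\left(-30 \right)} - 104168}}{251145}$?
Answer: $- \frac{204149}{23983259205} \approx -8.5121 \cdot 10^{-6}$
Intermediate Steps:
$x{\left(v,y \right)} = 25$ ($x{\left(v,y \right)} = \left(-5\right)^{2} = 25$)
$K{\left(G \right)} = \frac{200}{8 + G}$ ($K{\left(G \right)} = \frac{8}{G + 8} \cdot 25 = \frac{8}{8 + G} 25 = \frac{200}{8 + G}$)
$\frac{\left(-85317 + 555^{2}\right) \frac{1}{K{\left(-30 \right)} - 104168}}{251145} = \frac{\left(-85317 + 555^{2}\right) \frac{1}{\frac{200}{8 - 30} - 104168}}{251145} = \frac{-85317 + 308025}{\frac{200}{-22} - 104168} \cdot \frac{1}{251145} = \frac{222708}{200 \left(- \frac{1}{22}\right) - 104168} \cdot \frac{1}{251145} = \frac{222708}{- \frac{100}{11} - 104168} \cdot \frac{1}{251145} = \frac{222708}{- \frac{1145948}{11}} \cdot \frac{1}{251145} = 222708 \left(- \frac{11}{1145948}\right) \frac{1}{251145} = \left(- \frac{612447}{286487}\right) \frac{1}{251145} = - \frac{204149}{23983259205}$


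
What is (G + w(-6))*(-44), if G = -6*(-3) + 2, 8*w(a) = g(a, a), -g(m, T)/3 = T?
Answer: -979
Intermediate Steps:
g(m, T) = -3*T
w(a) = -3*a/8 (w(a) = (-3*a)/8 = -3*a/8)
G = 20 (G = 18 + 2 = 20)
(G + w(-6))*(-44) = (20 - 3/8*(-6))*(-44) = (20 + 9/4)*(-44) = (89/4)*(-44) = -979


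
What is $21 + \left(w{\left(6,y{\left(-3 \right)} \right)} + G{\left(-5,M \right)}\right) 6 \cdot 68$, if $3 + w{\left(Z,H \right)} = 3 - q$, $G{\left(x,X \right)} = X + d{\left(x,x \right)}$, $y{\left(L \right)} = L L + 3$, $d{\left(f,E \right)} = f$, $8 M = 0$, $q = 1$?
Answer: $-2427$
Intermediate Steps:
$M = 0$ ($M = \frac{1}{8} \cdot 0 = 0$)
$y{\left(L \right)} = 3 + L^{2}$ ($y{\left(L \right)} = L^{2} + 3 = 3 + L^{2}$)
$G{\left(x,X \right)} = X + x$
$w{\left(Z,H \right)} = -1$ ($w{\left(Z,H \right)} = -3 + \left(3 - 1\right) = -3 + 2 = -1$)
$21 + \left(w{\left(6,y{\left(-3 \right)} \right)} + G{\left(-5,M \right)}\right) 6 \cdot 68 = 21 + \left(-1 + \left(0 - 5\right)\right) 6 \cdot 68 = 21 + \left(-1 - 5\right) 6 \cdot 68 = 21 + \left(-6\right) 6 \cdot 68 = 21 - 2448 = -2427$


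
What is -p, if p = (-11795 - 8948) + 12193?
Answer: 8550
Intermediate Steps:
p = -8550 (p = -20743 + 12193 = -8550)
-p = -1*(-8550) = 8550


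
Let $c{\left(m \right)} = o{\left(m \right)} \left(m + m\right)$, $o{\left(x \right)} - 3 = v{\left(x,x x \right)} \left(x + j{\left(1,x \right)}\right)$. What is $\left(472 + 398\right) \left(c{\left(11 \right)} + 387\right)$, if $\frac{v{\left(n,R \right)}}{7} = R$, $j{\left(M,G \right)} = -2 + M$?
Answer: $162509910$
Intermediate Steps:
$v{\left(n,R \right)} = 7 R$
$o{\left(x \right)} = 3 + 7 x^{2} \left(-1 + x\right)$ ($o{\left(x \right)} = 3 + 7 x x \left(x + \left(-2 + 1\right)\right) = 3 + 7 x^{2} \left(x - 1\right) = 3 + 7 x^{2} \left(-1 + x\right)$)
$c{\left(m \right)} = 2 m \left(3 - 7 m^{2} + 7 m^{3}\right)$ ($c{\left(m \right)} = \left(3 - 7 m^{2} + 7 m^{3}\right) \left(m + m\right) = \left(3 - 7 m^{2} + 7 m^{3}\right) 2 m = 2 m \left(3 - 7 m^{2} + 7 m^{3}\right)$)
$\left(472 + 398\right) \left(c{\left(11 \right)} + 387\right) = \left(472 + 398\right) \left(\left(- 14 \cdot 11^{3} + 6 \cdot 11 + 14 \cdot 11^{4}\right) + 387\right) = 870 \left(\left(\left(-14\right) 1331 + 66 + 14 \cdot 14641\right) + 387\right) = 870 \left(\left(-18634 + 66 + 204974\right) + 387\right) = 870 \left(186406 + 387\right) = 870 \cdot 186793 = 162509910$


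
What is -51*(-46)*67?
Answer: 157182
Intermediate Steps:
-51*(-46)*67 = 2346*67 = 157182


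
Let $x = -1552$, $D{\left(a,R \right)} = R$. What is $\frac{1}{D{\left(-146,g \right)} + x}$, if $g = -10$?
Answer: $- \frac{1}{1562} \approx -0.00064021$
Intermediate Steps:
$\frac{1}{D{\left(-146,g \right)} + x} = \frac{1}{-10 - 1552} = \frac{1}{-1562} = - \frac{1}{1562}$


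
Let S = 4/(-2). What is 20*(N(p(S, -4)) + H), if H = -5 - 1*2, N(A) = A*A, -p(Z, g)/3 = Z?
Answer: 580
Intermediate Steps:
S = -2 (S = 4*(-½) = -2)
p(Z, g) = -3*Z
N(A) = A²
H = -7 (H = -5 - 2 = -7)
20*(N(p(S, -4)) + H) = 20*((-3*(-2))² - 7) = 20*(6² - 7) = 20*(36 - 7) = 20*29 = 580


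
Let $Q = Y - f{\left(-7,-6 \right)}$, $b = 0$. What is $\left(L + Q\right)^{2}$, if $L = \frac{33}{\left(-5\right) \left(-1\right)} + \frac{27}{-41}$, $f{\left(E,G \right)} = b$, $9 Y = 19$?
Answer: $\frac{220730449}{3404025} \approx 64.844$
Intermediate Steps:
$Y = \frac{19}{9}$ ($Y = \frac{1}{9} \cdot 19 = \frac{19}{9} \approx 2.1111$)
$f{\left(E,G \right)} = 0$
$L = \frac{1218}{205}$ ($L = \frac{33}{5} + 27 \left(- \frac{1}{41}\right) = 33 \cdot \frac{1}{5} - \frac{27}{41} = \frac{33}{5} - \frac{27}{41} = \frac{1218}{205} \approx 5.9415$)
$Q = \frac{19}{9}$ ($Q = \frac{19}{9} - 0 = \frac{19}{9} + 0 = \frac{19}{9} \approx 2.1111$)
$\left(L + Q\right)^{2} = \left(\frac{1218}{205} + \frac{19}{9}\right)^{2} = \left(\frac{14857}{1845}\right)^{2} = \frac{220730449}{3404025}$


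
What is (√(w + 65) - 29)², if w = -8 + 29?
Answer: (29 - √86)² ≈ 389.13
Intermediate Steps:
w = 21
(√(w + 65) - 29)² = (√(21 + 65) - 29)² = (√86 - 29)² = (-29 + √86)²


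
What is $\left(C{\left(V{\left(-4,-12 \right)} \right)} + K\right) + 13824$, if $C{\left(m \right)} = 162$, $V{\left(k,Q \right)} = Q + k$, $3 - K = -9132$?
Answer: $23121$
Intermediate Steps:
$K = 9135$ ($K = 3 - -9132 = 3 + 9132 = 9135$)
$\left(C{\left(V{\left(-4,-12 \right)} \right)} + K\right) + 13824 = \left(162 + 9135\right) + 13824 = 9297 + 13824 = 23121$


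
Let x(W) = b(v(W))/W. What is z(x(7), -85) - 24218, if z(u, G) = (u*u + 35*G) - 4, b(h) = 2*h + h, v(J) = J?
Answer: -27188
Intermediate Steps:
b(h) = 3*h
x(W) = 3 (x(W) = (3*W)/W = 3)
z(u, G) = -4 + u² + 35*G (z(u, G) = (u² + 35*G) - 4 = -4 + u² + 35*G)
z(x(7), -85) - 24218 = (-4 + 3² + 35*(-85)) - 24218 = (-4 + 9 - 2975) - 24218 = -2970 - 24218 = -27188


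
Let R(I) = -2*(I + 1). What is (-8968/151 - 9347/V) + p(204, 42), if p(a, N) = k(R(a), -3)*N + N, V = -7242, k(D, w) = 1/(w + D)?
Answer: -1045320857/64518978 ≈ -16.202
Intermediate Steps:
R(I) = -2 - 2*I (R(I) = -2*(1 + I) = -2 - 2*I)
k(D, w) = 1/(D + w)
p(a, N) = N + N/(-5 - 2*a) (p(a, N) = N/((-2 - 2*a) - 3) + N = N/(-5 - 2*a) + N = N + N/(-5 - 2*a))
(-8968/151 - 9347/V) + p(204, 42) = (-8968/151 - 9347/(-7242)) + 2*42*(2 + 204)/(5 + 2*204) = (-8968*1/151 - 9347*(-1/7242)) + 2*42*206/(5 + 408) = (-8968/151 + 9347/7242) + 2*42*206/413 = -63534859/1093542 + 2*42*(1/413)*206 = -63534859/1093542 + 2472/59 = -1045320857/64518978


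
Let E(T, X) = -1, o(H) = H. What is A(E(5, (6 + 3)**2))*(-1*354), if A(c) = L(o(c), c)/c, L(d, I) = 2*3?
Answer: 2124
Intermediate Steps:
L(d, I) = 6
A(c) = 6/c
A(E(5, (6 + 3)**2))*(-1*354) = (6/(-1))*(-1*354) = (6*(-1))*(-354) = -6*(-354) = 2124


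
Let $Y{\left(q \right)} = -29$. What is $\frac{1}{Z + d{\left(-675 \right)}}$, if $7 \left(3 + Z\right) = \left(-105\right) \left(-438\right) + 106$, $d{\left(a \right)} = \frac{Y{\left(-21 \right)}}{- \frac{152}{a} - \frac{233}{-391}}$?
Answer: $\frac{1516949}{9931198250} \approx 0.00015275$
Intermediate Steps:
$d{\left(a \right)} = - \frac{29}{\frac{233}{391} - \frac{152}{a}}$ ($d{\left(a \right)} = - \frac{29}{- \frac{152}{a} - \frac{233}{-391}} = - \frac{29}{- \frac{152}{a} - - \frac{233}{391}} = - \frac{29}{- \frac{152}{a} + \frac{233}{391}} = - \frac{29}{\frac{233}{391} - \frac{152}{a}}$)
$Z = \frac{46075}{7}$ ($Z = -3 + \frac{\left(-105\right) \left(-438\right) + 106}{7} = -3 + \frac{45990 + 106}{7} = -3 + \frac{1}{7} \cdot 46096 = -3 + \frac{46096}{7} = \frac{46075}{7} \approx 6582.1$)
$\frac{1}{Z + d{\left(-675 \right)}} = \frac{1}{\frac{46075}{7} - - \frac{7653825}{-59432 + 233 \left(-675\right)}} = \frac{1}{\frac{46075}{7} - - \frac{7653825}{-59432 - 157275}} = \frac{1}{\frac{46075}{7} - - \frac{7653825}{-216707}} = \frac{1}{\frac{46075}{7} - \left(-7653825\right) \left(- \frac{1}{216707}\right)} = \frac{1}{\frac{46075}{7} - \frac{7653825}{216707}} = \frac{1}{\frac{9931198250}{1516949}} = \frac{1516949}{9931198250}$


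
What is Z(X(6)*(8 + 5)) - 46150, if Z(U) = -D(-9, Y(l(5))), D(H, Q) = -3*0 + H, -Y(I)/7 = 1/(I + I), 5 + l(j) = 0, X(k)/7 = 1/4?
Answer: -46141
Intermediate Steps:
X(k) = 7/4
l(j) = -5 (l(j) = -5 + 0 = -5)
Y(I) = -7/(2*I) (Y(I) = -7/(I + I) = -7*1/(2*I) = -7/(2*I))
D(H, Q) = H (D(H, Q) = 0 + H = H)
Z(U) = 9 (Z(U) = -1*(-9) = 9)
Z(X(6)*(8 + 5)) - 46150 = 9 - 46150 = -46141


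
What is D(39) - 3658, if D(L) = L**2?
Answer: -2137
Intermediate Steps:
D(39) - 3658 = 39**2 - 3658 = 1521 - 3658 = -2137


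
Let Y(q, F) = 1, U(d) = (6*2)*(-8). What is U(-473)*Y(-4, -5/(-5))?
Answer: -96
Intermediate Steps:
U(d) = -96 (U(d) = 12*(-8) = -96)
U(-473)*Y(-4, -5/(-5)) = -96*1 = -96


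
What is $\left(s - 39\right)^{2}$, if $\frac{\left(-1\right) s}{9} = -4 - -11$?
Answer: $10404$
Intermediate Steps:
$s = -63$ ($s = - 9 \left(-4 - -11\right) = - 9 \left(-4 + 11\right) = \left(-9\right) 7 = -63$)
$\left(s - 39\right)^{2} = \left(-63 - 39\right)^{2} = \left(-102\right)^{2} = 10404$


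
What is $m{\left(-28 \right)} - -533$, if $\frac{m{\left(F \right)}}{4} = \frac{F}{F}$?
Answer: $537$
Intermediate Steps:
$m{\left(F \right)} = 4$ ($m{\left(F \right)} = 4 \frac{F}{F} = 4 \cdot 1 = 4$)
$m{\left(-28 \right)} - -533 = 4 - -533 = 4 + 533 = 537$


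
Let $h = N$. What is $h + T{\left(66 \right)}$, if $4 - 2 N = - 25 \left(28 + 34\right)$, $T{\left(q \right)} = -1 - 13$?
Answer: $763$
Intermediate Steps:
$T{\left(q \right)} = -14$ ($T{\left(q \right)} = -1 - 13 = -14$)
$N = 777$ ($N = 2 - \frac{\left(-25\right) \left(28 + 34\right)}{2} = 2 - \frac{\left(-25\right) 62}{2} = 2 - -775 = 2 + 775 = 777$)
$h = 777$
$h + T{\left(66 \right)} = 777 - 14 = 763$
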